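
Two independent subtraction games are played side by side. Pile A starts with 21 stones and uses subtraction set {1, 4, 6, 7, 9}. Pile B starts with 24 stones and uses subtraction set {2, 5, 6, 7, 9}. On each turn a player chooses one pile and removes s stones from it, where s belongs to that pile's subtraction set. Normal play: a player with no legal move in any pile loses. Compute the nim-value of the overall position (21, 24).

Pile A, S = {1, 4, 6, 7, 9}:
n :  0  1  2  3  4  5  6  7  8  9 10 11 12 13 14 15 16 17 18 19 20 21
G :  0  1  0  1  2  0  1  2  3  2  0  1  2  0  1  0  1  2  0  1  2  3
G_A(21) = 3.
Pile B, S = {2, 5, 6, 7, 9}:
G(0) = 0
G(1) = mex{} = 0
G(2) = mex{0} = 1
G(3) = mex{0} = 1
G(4) = mex{1} = 0
G(5) = mex{1,0} = 2
G(6) = mex{0,0,0} = 1
G(7) = mex{2,1,0,0} = 3
G(8) = mex{1,1,1,0} = 2
G(9) = mex{3,0,1,1,0} = 2
G(10) = mex{2,2,0,1,0} = 3
G(11) = mex{2,1,2,0,1} = 3
G(12) = mex{3,3,1,2,1} = 0
G(13) = mex{3,2,3,1,0} = 4
G(14) = mex{0,2,2,3,2} = 1
G(15) = mex{4,3,2,2,1} = 0
G(16) = mex{1,3,3,2,3} = 0
G(17) = mex{0,0,3,3,2} = 1
G(18) = mex{0,4,0,3,2} = 1
G(19) = mex{1,1,4,0,3} = 2
G(20) = mex{1,0,1,4,3} = 2
G(21) = mex{2,0,0,1,0} = 3
G(22) = mex{2,1,0,0,4} = 3
G(23) = mex{3,1,1,0,1} = 2
G(24) = mex{3,2,1,1,0} = 4
G_B(24) = 4.
Combined Grundy value = 3 ⊕ 4 = 7.

7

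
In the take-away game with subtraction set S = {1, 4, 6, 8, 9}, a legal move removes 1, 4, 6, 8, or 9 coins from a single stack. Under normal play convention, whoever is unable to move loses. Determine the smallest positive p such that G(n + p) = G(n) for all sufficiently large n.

17

n :  0  1  2  3  4  5  6  7  8  9 10 11 12 13 14 15 16 17 18 19 20 21 22 23 24 25 26 27 28 29 30 31 32 33 34 35
G :  0  1  0  1  2  0  1  0  1  2  3  2  0  1  2  3  2  0  1  0  1  2  0  1  0  1  2  3  2  0  1  2  3  2  0  1
G(n+17) = G(n) holds for n = 0,…,8 (a full window of length max(S) = 9), so the sequence is purely periodic with period 17.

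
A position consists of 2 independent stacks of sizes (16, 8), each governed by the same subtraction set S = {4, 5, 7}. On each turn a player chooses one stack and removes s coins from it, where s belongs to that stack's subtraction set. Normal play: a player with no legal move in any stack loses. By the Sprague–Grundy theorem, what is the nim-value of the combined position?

All stacks use S = {4, 5, 7}:
G(0) = 0
G(1) = mex{} = 0
G(2) = mex{} = 0
G(3) = mex{} = 0
G(4) = mex{0} = 1
G(5) = mex{0,0} = 1
G(6) = mex{0,0} = 1
G(7) = mex{0,0,0} = 1
G(8) = mex{1,0,0} = 2
G(9) = mex{1,1,0} = 2
G(10) = mex{1,1,0} = 2
G(11) = mex{1,1,1} = 0
G(12) = mex{2,1,1} = 0
G(13) = mex{2,2,1} = 0
G(14) = mex{2,2,1} = 0
G(15) = mex{0,2,2} = 1
G(16) = mex{0,0,2} = 1
Stack A: G(16) = 1.
Stack B: G(8) = 2.
Combined Grundy value = 1 ⊕ 2 = 3.

3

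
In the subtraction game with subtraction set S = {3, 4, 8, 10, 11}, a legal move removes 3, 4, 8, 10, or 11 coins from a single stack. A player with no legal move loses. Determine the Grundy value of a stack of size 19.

1

G(0) = 0
G(1) = mex{} = 0
G(2) = mex{} = 0
G(3) = mex{0} = 1
G(4) = mex{0,0} = 1
G(5) = mex{0,0} = 1
G(6) = mex{1,0} = 2
G(7) = mex{1,1} = 0
G(8) = mex{1,1,0} = 2
G(9) = mex{2,1,0} = 3
G(10) = mex{0,2,0,0} = 1
G(11) = mex{2,0,1,0,0} = 3
G(12) = mex{3,2,1,0,0} = 4
G(13) = mex{1,3,1,1,0} = 2
G(14) = mex{3,1,2,1,1} = 0
G(15) = mex{4,3,0,1,1} = 2
G(16) = mex{2,4,2,2,1} = 0
G(17) = mex{0,2,3,0,2} = 1
G(18) = mex{2,0,1,2,0} = 3
G(19) = mex{0,2,3,3,2} = 1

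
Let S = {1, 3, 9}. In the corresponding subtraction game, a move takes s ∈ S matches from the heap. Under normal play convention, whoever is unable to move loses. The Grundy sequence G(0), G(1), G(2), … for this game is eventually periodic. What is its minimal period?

2

n :  0  1  2  3  4  5  6  7  8  9 10 11 12 13 14
G :  0  1  0  1  0  1  0  1  0  1  0  1  0  1  0
G(n+2) = G(n) holds for n = 0,…,8 (a full window of length max(S) = 9), so the sequence is purely periodic with period 2.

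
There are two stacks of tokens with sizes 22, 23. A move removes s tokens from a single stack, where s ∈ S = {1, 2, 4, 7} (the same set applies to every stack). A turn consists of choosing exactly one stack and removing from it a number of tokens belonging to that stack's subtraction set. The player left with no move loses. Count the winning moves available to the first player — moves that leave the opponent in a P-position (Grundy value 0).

All stacks use S = {1, 2, 4, 7}:
G(0) = 0
G(1) = mex{0} = 1
G(2) = mex{1,0} = 2
G(3) = mex{2,1} = 0
G(4) = mex{0,2,0} = 1
G(5) = mex{1,0,1} = 2
G(6) = mex{2,1,2} = 0
G(7) = mex{0,2,0,0} = 1
G(8) = mex{1,0,1,1} = 2
G(9) = mex{2,1,2,2} = 0
G(10) = mex{0,2,0,0} = 1
G(11) = mex{1,0,1,1} = 2
G(12) = mex{2,1,2,2} = 0
G(13) = mex{0,2,0,0} = 1
G(14) = mex{1,0,1,1} = 2
G(15) = mex{2,1,2,2} = 0
G(16) = mex{0,2,0,0} = 1
G(17) = mex{1,0,1,1} = 2
G(18) = mex{2,1,2,2} = 0
G(19) = mex{0,2,0,0} = 1
G(20) = mex{1,0,1,1} = 2
G(21) = mex{2,1,2,2} = 0
G(22) = mex{0,2,0,0} = 1
G(23) = mex{1,0,1,1} = 2
Stack A: G(22) = 1.
Stack B: G(23) = 2.
Combined Grundy value = 1 ⊕ 2 = 3.
A winning move leaves total XOR = 0, i.e. changes one component's Grundy value g to g ⊕ X where X is the current total.
Stack A: need g' = 1⊕3 = 2. Options: 22−1→G=0, 22−2→G=2, 22−4→G=0, 22−7→G=0. Hits: 1.
Stack B: need g' = 2⊕3 = 1. Options: 23−1→G=1, 23−2→G=0, 23−4→G=1, 23−7→G=1. Hits: 3.

4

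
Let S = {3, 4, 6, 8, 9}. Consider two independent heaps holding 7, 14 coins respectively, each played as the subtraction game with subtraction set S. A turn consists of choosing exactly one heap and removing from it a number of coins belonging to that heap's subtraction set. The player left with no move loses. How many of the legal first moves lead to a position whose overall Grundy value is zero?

All heaps use S = {3, 4, 6, 8, 9}:
n :  0  1  2  3  4  5  6  7  8  9 10 11 12 13 14
G :  0  0  0  1  1  1  2  2  2  3  3  3  0  0  0
Heap A: G(7) = 2.
Heap B: G(14) = 0.
Combined Grundy value = 2 ⊕ 0 = 2.
A winning move leaves total XOR = 0, i.e. changes one component's Grundy value g to g ⊕ X where X is the current total.
Heap A: need g' = 2⊕2 = 0. Options: 7−3→G=1, 7−4→G=1, 7−6→G=0. Hits: 1.
Heap B: need g' = 0⊕2 = 2. Options: 14−3→G=3, 14−4→G=3, 14−6→G=2, 14−8→G=2, 14−9→G=1. Hits: 2.

3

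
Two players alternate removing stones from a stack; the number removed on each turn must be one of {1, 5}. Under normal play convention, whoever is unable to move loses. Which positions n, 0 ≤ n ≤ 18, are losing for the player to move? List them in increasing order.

0, 2, 4, 6, 8, 10, 12, 14, 16, 18

G(0) = 0
G(1) = mex{0} = 1
G(2) = mex{1} = 0
G(3) = mex{0} = 1
G(4) = mex{1} = 0
G(5) = mex{0,0} = 1
G(6) = mex{1,1} = 0
G(7) = mex{0,0} = 1
G(8) = mex{1,1} = 0
G(9) = mex{0,0} = 1
G(10) = mex{1,1} = 0
G(11) = mex{0,0} = 1
G(12) = mex{1,1} = 0
G(13) = mex{0,0} = 1
G(14) = mex{1,1} = 0
G(15) = mex{0,0} = 1
G(16) = mex{1,1} = 0
G(17) = mex{0,0} = 1
G(18) = mex{1,1} = 0
P-positions are exactly the n with G(n) = 0.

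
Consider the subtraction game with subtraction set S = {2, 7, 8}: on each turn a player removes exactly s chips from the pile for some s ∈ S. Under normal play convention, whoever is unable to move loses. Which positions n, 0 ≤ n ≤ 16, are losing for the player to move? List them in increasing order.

0, 1, 4, 5, 10, 14, 15

G(0) = 0
G(1) = mex{} = 0
G(2) = mex{0} = 1
G(3) = mex{0} = 1
G(4) = mex{1} = 0
G(5) = mex{1} = 0
G(6) = mex{0} = 1
G(7) = mex{0,0} = 1
G(8) = mex{1,0,0} = 2
G(9) = mex{1,1,0} = 2
G(10) = mex{2,1,1} = 0
G(11) = mex{2,0,1} = 3
G(12) = mex{0,0,0} = 1
G(13) = mex{3,1,0} = 2
G(14) = mex{1,1,1} = 0
G(15) = mex{2,2,1} = 0
G(16) = mex{0,2,2} = 1
P-positions are exactly the n with G(n) = 0.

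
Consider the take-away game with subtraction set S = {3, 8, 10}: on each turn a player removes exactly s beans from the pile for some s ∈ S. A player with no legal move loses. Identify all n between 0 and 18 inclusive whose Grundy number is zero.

0, 1, 2, 6, 7, 13, 18

G(0) = 0
G(1) = mex{} = 0
G(2) = mex{} = 0
G(3) = mex{0} = 1
G(4) = mex{0} = 1
G(5) = mex{0} = 1
G(6) = mex{1} = 0
G(7) = mex{1} = 0
G(8) = mex{1,0} = 2
G(9) = mex{0,0} = 1
G(10) = mex{0,0,0} = 1
G(11) = mex{2,1,0} = 3
G(12) = mex{1,1,0} = 2
G(13) = mex{1,1,1} = 0
G(14) = mex{3,0,1} = 2
G(15) = mex{2,0,1} = 3
G(16) = mex{0,2,0} = 1
G(17) = mex{2,1,0} = 3
G(18) = mex{3,1,2} = 0
P-positions are exactly the n with G(n) = 0.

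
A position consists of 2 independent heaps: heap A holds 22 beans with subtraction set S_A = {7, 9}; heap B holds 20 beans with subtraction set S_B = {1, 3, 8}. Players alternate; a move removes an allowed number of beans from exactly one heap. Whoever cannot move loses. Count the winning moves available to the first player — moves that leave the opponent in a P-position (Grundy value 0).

1

Heap A, S = {7, 9}:
n :  0  1  2  3  4  5  6  7  8  9 10 11 12 13 14 15 16 17 18 19 20 21 22
G :  0  0  0  0  0  0  0  1  1  1  1  1  1  1  2  2  0  0  0  0  0  0  0
G_A(22) = 0.
Heap B, S = {1, 3, 8}:
G(0) = 0
G(1) = mex{0} = 1
G(2) = mex{1} = 0
G(3) = mex{0,0} = 1
G(4) = mex{1,1} = 0
G(5) = mex{0,0} = 1
G(6) = mex{1,1} = 0
G(7) = mex{0,0} = 1
G(8) = mex{1,1,0} = 2
G(9) = mex{2,0,1} = 3
G(10) = mex{3,1,0} = 2
G(11) = mex{2,2,1} = 0
G(12) = mex{0,3,0} = 1
G(13) = mex{1,2,1} = 0
G(14) = mex{0,0,0} = 1
G(15) = mex{1,1,1} = 0
G(16) = mex{0,0,2} = 1
G(17) = mex{1,1,3} = 0
G(18) = mex{0,0,2} = 1
G(19) = mex{1,1,0} = 2
G(20) = mex{2,0,1} = 3
G_B(20) = 3.
Combined Grundy value = 0 ⊕ 3 = 3.
A winning move leaves total XOR = 0, i.e. changes one component's Grundy value g to g ⊕ X where X is the current total.
Heap A: need g' = 0⊕3 = 3. Options: 22−7→G=2, 22−9→G=1. Hits: 0.
Heap B: need g' = 3⊕3 = 0. Options: 20−1→G=2, 20−3→G=0, 20−8→G=1. Hits: 1.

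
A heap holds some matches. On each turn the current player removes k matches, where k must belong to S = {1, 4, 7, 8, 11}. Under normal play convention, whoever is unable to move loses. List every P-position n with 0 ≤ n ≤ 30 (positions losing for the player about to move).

0, 2, 5, 14, 17, 19, 29

G(0) = 0
G(1) = mex{0} = 1
G(2) = mex{1} = 0
G(3) = mex{0} = 1
G(4) = mex{1,0} = 2
G(5) = mex{2,1} = 0
G(6) = mex{0,0} = 1
G(7) = mex{1,1,0} = 2
G(8) = mex{2,2,1,0} = 3
G(9) = mex{3,0,0,1} = 2
G(10) = mex{2,1,1,0} = 3
G(11) = mex{3,2,2,1,0} = 4
G(12) = mex{4,3,0,2,1} = 5
G(13) = mex{5,2,1,0,0} = 3
G(14) = mex{3,3,2,1,1} = 0
G(15) = mex{0,4,3,2,2} = 1
G(16) = mex{1,5,2,3,0} = 4
G(17) = mex{4,3,3,2,1} = 0
G(18) = mex{0,0,4,3,2} = 1
G(19) = mex{1,1,5,4,3} = 0
G(20) = mex{0,4,3,5,2} = 1
G(21) = mex{1,0,0,3,3} = 2
G(22) = mex{2,1,1,0,4} = 3
G(23) = mex{3,0,4,1,5} = 2
G(24) = mex{2,1,0,4,3} = 5
G(25) = mex{5,2,1,0,0} = 3
G(26) = mex{3,3,0,1,1} = 2
G(27) = mex{2,2,1,0,4} = 3
G(28) = mex{3,5,2,1,0} = 4
G(29) = mex{4,3,3,2,1} = 0
G(30) = mex{0,2,2,3,0} = 1
P-positions are exactly the n with G(n) = 0.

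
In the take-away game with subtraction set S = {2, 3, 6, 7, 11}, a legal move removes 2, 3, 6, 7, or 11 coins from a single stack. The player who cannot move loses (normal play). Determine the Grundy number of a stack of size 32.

n :  0  1  2  3  4  5  6  7  8  9 10 11 12 13 14 15 16 17 18 19 20 21 22 23 24 25 26 27 28 29 30 31 32
G :  0  0  1  1  2  0  3  1  2  0  0  1  1  2  0  3  1  2  0  0  1  1  2  0  3  1  2  0  0  1  1  2  0

0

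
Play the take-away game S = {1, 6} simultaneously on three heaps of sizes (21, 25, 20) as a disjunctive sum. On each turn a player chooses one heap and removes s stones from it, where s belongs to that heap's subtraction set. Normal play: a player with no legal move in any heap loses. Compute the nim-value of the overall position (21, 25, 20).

2

All heaps use S = {1, 6}:
n :  0  1  2  3  4  5  6  7  8  9 10 11 12 13 14 15 16 17 18 19 20 21 22 23 24 25
G :  0  1  0  1  0  1  2  0  1  0  1  0  1  2  0  1  0  1  0  1  2  0  1  0  1  0
Heap A: G(21) = 0.
Heap B: G(25) = 0.
Heap C: G(20) = 2.
Combined Grundy value = 0 ⊕ 0 ⊕ 2 = 2.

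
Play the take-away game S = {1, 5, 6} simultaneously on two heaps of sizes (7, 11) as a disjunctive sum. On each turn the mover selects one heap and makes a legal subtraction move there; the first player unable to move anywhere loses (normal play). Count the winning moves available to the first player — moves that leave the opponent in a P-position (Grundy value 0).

1

All heaps use S = {1, 5, 6}:
n :  0  1  2  3  4  5  6  7  8  9 10 11
G :  0  1  0  1  0  1  2  3  2  3  2  0
Heap A: G(7) = 3.
Heap B: G(11) = 0.
Combined Grundy value = 3 ⊕ 0 = 3.
A winning move leaves total XOR = 0, i.e. changes one component's Grundy value g to g ⊕ X where X is the current total.
Heap A: need g' = 3⊕3 = 0. Options: 7−1→G=2, 7−5→G=0, 7−6→G=1. Hits: 1.
Heap B: need g' = 0⊕3 = 3. Options: 11−1→G=2, 11−5→G=2, 11−6→G=1. Hits: 0.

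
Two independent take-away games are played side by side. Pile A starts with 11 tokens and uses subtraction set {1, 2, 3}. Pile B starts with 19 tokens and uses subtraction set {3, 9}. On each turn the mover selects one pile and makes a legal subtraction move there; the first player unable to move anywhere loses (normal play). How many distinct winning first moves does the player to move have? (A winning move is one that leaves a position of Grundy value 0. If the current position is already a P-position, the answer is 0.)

Pile A, S = {1, 2, 3}:
n :  0  1  2  3  4  5  6  7  8  9 10 11
G :  0  1  2  3  0  1  2  3  0  1  2  3
G_A(11) = 3.
Pile B, S = {3, 9}:
G(0) = 0
G(1) = mex{} = 0
G(2) = mex{} = 0
G(3) = mex{0} = 1
G(4) = mex{0} = 1
G(5) = mex{0} = 1
G(6) = mex{1} = 0
G(7) = mex{1} = 0
G(8) = mex{1} = 0
G(9) = mex{0,0} = 1
G(10) = mex{0,0} = 1
G(11) = mex{0,0} = 1
G(12) = mex{1,1} = 0
G(13) = mex{1,1} = 0
G(14) = mex{1,1} = 0
G(15) = mex{0,0} = 1
G(16) = mex{0,0} = 1
G(17) = mex{0,0} = 1
G(18) = mex{1,1} = 0
G(19) = mex{1,1} = 0
G_B(19) = 0.
Combined Grundy value = 3 ⊕ 0 = 3.
A winning move leaves total XOR = 0, i.e. changes one component's Grundy value g to g ⊕ X where X is the current total.
Pile A: need g' = 3⊕3 = 0. Options: 11−1→G=2, 11−2→G=1, 11−3→G=0. Hits: 1.
Pile B: need g' = 0⊕3 = 3. Options: 19−3→G=1, 19−9→G=1. Hits: 0.

1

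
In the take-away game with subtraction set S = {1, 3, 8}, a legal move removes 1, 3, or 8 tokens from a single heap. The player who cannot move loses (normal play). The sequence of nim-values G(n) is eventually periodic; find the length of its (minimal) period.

11

G(0) = 0
G(1) = mex{0} = 1
G(2) = mex{1} = 0
G(3) = mex{0,0} = 1
G(4) = mex{1,1} = 0
G(5) = mex{0,0} = 1
G(6) = mex{1,1} = 0
G(7) = mex{0,0} = 1
G(8) = mex{1,1,0} = 2
G(9) = mex{2,0,1} = 3
G(10) = mex{3,1,0} = 2
G(11) = mex{2,2,1} = 0
G(12) = mex{0,3,0} = 1
G(13) = mex{1,2,1} = 0
G(14) = mex{0,0,0} = 1
G(15) = mex{1,1,1} = 0
G(16) = mex{0,0,2} = 1
G(17) = mex{1,1,3} = 0
G(18) = mex{0,0,2} = 1
G(19) = mex{1,1,0} = 2
G(20) = mex{2,0,1} = 3
G(21) = mex{3,1,0} = 2
G(22) = mex{2,2,1} = 0
G(23) = mex{0,3,0} = 1
G(n+11) = G(n) holds for n = 0,…,7 (a full window of length max(S) = 8), so the sequence is purely periodic with period 11.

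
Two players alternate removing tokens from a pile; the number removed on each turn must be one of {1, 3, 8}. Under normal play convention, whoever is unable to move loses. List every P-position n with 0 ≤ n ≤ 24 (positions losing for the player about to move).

0, 2, 4, 6, 11, 13, 15, 17, 22, 24

G(0) = 0
G(1) = mex{0} = 1
G(2) = mex{1} = 0
G(3) = mex{0,0} = 1
G(4) = mex{1,1} = 0
G(5) = mex{0,0} = 1
G(6) = mex{1,1} = 0
G(7) = mex{0,0} = 1
G(8) = mex{1,1,0} = 2
G(9) = mex{2,0,1} = 3
G(10) = mex{3,1,0} = 2
G(11) = mex{2,2,1} = 0
G(12) = mex{0,3,0} = 1
G(13) = mex{1,2,1} = 0
G(14) = mex{0,0,0} = 1
G(15) = mex{1,1,1} = 0
G(16) = mex{0,0,2} = 1
G(17) = mex{1,1,3} = 0
G(18) = mex{0,0,2} = 1
G(19) = mex{1,1,0} = 2
G(20) = mex{2,0,1} = 3
G(21) = mex{3,1,0} = 2
G(22) = mex{2,2,1} = 0
G(23) = mex{0,3,0} = 1
G(24) = mex{1,2,1} = 0
P-positions are exactly the n with G(n) = 0.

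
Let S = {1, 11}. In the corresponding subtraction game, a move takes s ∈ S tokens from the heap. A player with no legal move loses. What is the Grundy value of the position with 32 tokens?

n :  0  1  2  3  4  5  6  7  8  9 10 11 12 13 14 15 16 17 18 19 20 21 22 23 24 25 26 27 28 29 30 31 32
G :  0  1  0  1  0  1  0  1  0  1  0  1  0  1  0  1  0  1  0  1  0  1  0  1  0  1  0  1  0  1  0  1  0

0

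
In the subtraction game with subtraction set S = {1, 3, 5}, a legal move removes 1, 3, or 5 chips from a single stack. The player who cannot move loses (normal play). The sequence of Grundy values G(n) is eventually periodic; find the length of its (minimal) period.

n :  0  1  2  3  4  5  6  7  8  9 10 11 12 13 14
G :  0  1  0  1  0  1  0  1  0  1  0  1  0  1  0
G(n+2) = G(n) holds for n = 0,…,4 (a full window of length max(S) = 5), so the sequence is purely periodic with period 2.

2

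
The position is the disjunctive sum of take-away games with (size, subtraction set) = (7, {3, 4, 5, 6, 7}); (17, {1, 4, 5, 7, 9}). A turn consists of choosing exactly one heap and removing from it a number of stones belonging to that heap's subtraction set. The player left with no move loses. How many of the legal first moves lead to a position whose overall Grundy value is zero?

Heap A, S = {3, 4, 5, 6, 7}:
G(0) = 0
G(1) = mex{} = 0
G(2) = mex{} = 0
G(3) = mex{0} = 1
G(4) = mex{0,0} = 1
G(5) = mex{0,0,0} = 1
G(6) = mex{1,0,0,0} = 2
G(7) = mex{1,1,0,0,0} = 2
G_A(7) = 2.
Heap B, S = {1, 4, 5, 7, 9}:
G(0) = 0
G(1) = mex{0} = 1
G(2) = mex{1} = 0
G(3) = mex{0} = 1
G(4) = mex{1,0} = 2
G(5) = mex{2,1,0} = 3
G(6) = mex{3,0,1} = 2
G(7) = mex{2,1,0,0} = 3
G(8) = mex{3,2,1,1} = 0
G(9) = mex{0,3,2,0,0} = 1
G(10) = mex{1,2,3,1,1} = 0
G(11) = mex{0,3,2,2,0} = 1
G(12) = mex{1,0,3,3,1} = 2
G(13) = mex{2,1,0,2,2} = 3
G(14) = mex{3,0,1,3,3} = 2
G(15) = mex{2,1,0,0,2} = 3
G(16) = mex{3,2,1,1,3} = 0
G(17) = mex{0,3,2,0,0} = 1
G_B(17) = 1.
Combined Grundy value = 2 ⊕ 1 = 3.
A winning move leaves total XOR = 0, i.e. changes one component's Grundy value g to g ⊕ X where X is the current total.
Heap A: need g' = 2⊕3 = 1. Options: 7−3→G=1, 7−4→G=1, 7−5→G=0, 7−6→G=0, 7−7→G=0. Hits: 2.
Heap B: need g' = 1⊕3 = 2. Options: 17−1→G=0, 17−4→G=3, 17−5→G=2, 17−7→G=0, 17−9→G=0. Hits: 1.

3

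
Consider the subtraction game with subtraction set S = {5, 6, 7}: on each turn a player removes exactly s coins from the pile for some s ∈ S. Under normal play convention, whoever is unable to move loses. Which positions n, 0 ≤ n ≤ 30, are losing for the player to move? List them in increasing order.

G(0) = 0
G(1) = mex{} = 0
G(2) = mex{} = 0
G(3) = mex{} = 0
G(4) = mex{} = 0
G(5) = mex{0} = 1
G(6) = mex{0,0} = 1
G(7) = mex{0,0,0} = 1
G(8) = mex{0,0,0} = 1
G(9) = mex{0,0,0} = 1
G(10) = mex{1,0,0} = 2
G(11) = mex{1,1,0} = 2
G(12) = mex{1,1,1} = 0
G(13) = mex{1,1,1} = 0
G(14) = mex{1,1,1} = 0
G(15) = mex{2,1,1} = 0
G(16) = mex{2,2,1} = 0
G(17) = mex{0,2,2} = 1
G(18) = mex{0,0,2} = 1
G(19) = mex{0,0,0} = 1
G(20) = mex{0,0,0} = 1
G(21) = mex{0,0,0} = 1
G(22) = mex{1,0,0} = 2
G(23) = mex{1,1,0} = 2
G(24) = mex{1,1,1} = 0
G(25) = mex{1,1,1} = 0
G(26) = mex{1,1,1} = 0
G(27) = mex{2,1,1} = 0
G(28) = mex{2,2,1} = 0
G(29) = mex{0,2,2} = 1
G(30) = mex{0,0,2} = 1
P-positions are exactly the n with G(n) = 0.

0, 1, 2, 3, 4, 12, 13, 14, 15, 16, 24, 25, 26, 27, 28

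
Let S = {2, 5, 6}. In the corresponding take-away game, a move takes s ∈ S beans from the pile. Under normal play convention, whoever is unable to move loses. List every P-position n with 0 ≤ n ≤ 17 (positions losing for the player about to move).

0, 1, 4, 8, 11, 12, 15

n :  0  1  2  3  4  5  6  7  8  9 10 11 12 13 14 15 16 17
G :  0  0  1  1  0  2  1  3  0  2  1  0  0  1  1  0  2  1
P-positions are exactly the n with G(n) = 0.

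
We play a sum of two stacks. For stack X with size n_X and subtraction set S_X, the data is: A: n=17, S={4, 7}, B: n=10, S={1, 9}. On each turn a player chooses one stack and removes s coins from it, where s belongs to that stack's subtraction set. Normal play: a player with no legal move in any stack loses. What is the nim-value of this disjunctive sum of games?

1

Stack A, S = {4, 7}:
G(0) = 0
G(1) = mex{} = 0
G(2) = mex{} = 0
G(3) = mex{} = 0
G(4) = mex{0} = 1
G(5) = mex{0} = 1
G(6) = mex{0} = 1
G(7) = mex{0,0} = 1
G(8) = mex{1,0} = 2
G(9) = mex{1,0} = 2
G(10) = mex{1,0} = 2
G(11) = mex{1,1} = 0
G(12) = mex{2,1} = 0
G(13) = mex{2,1} = 0
G(14) = mex{2,1} = 0
G(15) = mex{0,2} = 1
G(16) = mex{0,2} = 1
G(17) = mex{0,2} = 1
G_A(17) = 1.
Stack B, S = {1, 9}:
G(0) = 0
G(1) = mex{0} = 1
G(2) = mex{1} = 0
G(3) = mex{0} = 1
G(4) = mex{1} = 0
G(5) = mex{0} = 1
G(6) = mex{1} = 0
G(7) = mex{0} = 1
G(8) = mex{1} = 0
G(9) = mex{0,0} = 1
G(10) = mex{1,1} = 0
G_B(10) = 0.
Combined Grundy value = 1 ⊕ 0 = 1.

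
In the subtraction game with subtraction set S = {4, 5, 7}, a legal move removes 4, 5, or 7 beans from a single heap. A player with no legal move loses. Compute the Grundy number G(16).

1

G(0) = 0
G(1) = mex{} = 0
G(2) = mex{} = 0
G(3) = mex{} = 0
G(4) = mex{0} = 1
G(5) = mex{0,0} = 1
G(6) = mex{0,0} = 1
G(7) = mex{0,0,0} = 1
G(8) = mex{1,0,0} = 2
G(9) = mex{1,1,0} = 2
G(10) = mex{1,1,0} = 2
G(11) = mex{1,1,1} = 0
G(12) = mex{2,1,1} = 0
G(13) = mex{2,2,1} = 0
G(14) = mex{2,2,1} = 0
G(15) = mex{0,2,2} = 1
G(16) = mex{0,0,2} = 1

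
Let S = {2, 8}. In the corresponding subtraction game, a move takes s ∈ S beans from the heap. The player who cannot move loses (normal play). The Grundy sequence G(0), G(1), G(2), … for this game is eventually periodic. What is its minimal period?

10

G(0) = 0
G(1) = mex{} = 0
G(2) = mex{0} = 1
G(3) = mex{0} = 1
G(4) = mex{1} = 0
G(5) = mex{1} = 0
G(6) = mex{0} = 1
G(7) = mex{0} = 1
G(8) = mex{1,0} = 2
G(9) = mex{1,0} = 2
G(10) = mex{2,1} = 0
G(11) = mex{2,1} = 0
G(12) = mex{0,0} = 1
G(13) = mex{0,0} = 1
G(14) = mex{1,1} = 0
G(15) = mex{1,1} = 0
G(16) = mex{0,2} = 1
G(17) = mex{0,2} = 1
G(18) = mex{1,0} = 2
G(19) = mex{1,0} = 2
G(20) = mex{2,1} = 0
G(21) = mex{2,1} = 0
G(n+10) = G(n) holds for n = 0,…,7 (a full window of length max(S) = 8), so the sequence is purely periodic with period 10.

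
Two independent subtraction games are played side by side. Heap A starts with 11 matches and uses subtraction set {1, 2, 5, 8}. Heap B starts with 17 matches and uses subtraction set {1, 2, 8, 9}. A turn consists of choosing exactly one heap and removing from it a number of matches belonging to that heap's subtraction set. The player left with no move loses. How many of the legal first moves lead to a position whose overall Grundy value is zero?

Heap A, S = {1, 2, 5, 8}:
n :  0  1  2  3  4  5  6  7  8  9 10 11
G :  0  1  2  0  1  2  0  1  2  0  1  2
G_A(11) = 2.
Heap B, S = {1, 2, 8, 9}:
G(0) = 0
G(1) = mex{0} = 1
G(2) = mex{1,0} = 2
G(3) = mex{2,1} = 0
G(4) = mex{0,2} = 1
G(5) = mex{1,0} = 2
G(6) = mex{2,1} = 0
G(7) = mex{0,2} = 1
G(8) = mex{1,0,0} = 2
G(9) = mex{2,1,1,0} = 3
G(10) = mex{3,2,2,1} = 0
G(11) = mex{0,3,0,2} = 1
G(12) = mex{1,0,1,0} = 2
G(13) = mex{2,1,2,1} = 0
G(14) = mex{0,2,0,2} = 1
G(15) = mex{1,0,1,0} = 2
G(16) = mex{2,1,2,1} = 0
G(17) = mex{0,2,3,2} = 1
G_B(17) = 1.
Combined Grundy value = 2 ⊕ 1 = 3.
A winning move leaves total XOR = 0, i.e. changes one component's Grundy value g to g ⊕ X where X is the current total.
Heap A: need g' = 2⊕3 = 1. Options: 11−1→G=1, 11−2→G=0, 11−5→G=0, 11−8→G=0. Hits: 1.
Heap B: need g' = 1⊕3 = 2. Options: 17−1→G=0, 17−2→G=2, 17−8→G=3, 17−9→G=2. Hits: 2.

3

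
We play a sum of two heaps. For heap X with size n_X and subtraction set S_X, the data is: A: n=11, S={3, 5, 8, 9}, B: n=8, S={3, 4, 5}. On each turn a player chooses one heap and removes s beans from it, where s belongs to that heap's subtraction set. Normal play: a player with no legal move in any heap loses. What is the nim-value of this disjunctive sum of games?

3

Heap A, S = {3, 5, 8, 9}:
G(0) = 0
G(1) = mex{} = 0
G(2) = mex{} = 0
G(3) = mex{0} = 1
G(4) = mex{0} = 1
G(5) = mex{0,0} = 1
G(6) = mex{1,0} = 2
G(7) = mex{1,0} = 2
G(8) = mex{1,1,0} = 2
G(9) = mex{2,1,0,0} = 3
G(10) = mex{2,1,0,0} = 3
G(11) = mex{2,2,1,0} = 3
G_A(11) = 3.
Heap B, S = {3, 4, 5}:
n : 0 1 2 3 4 5 6 7 8
G : 0 0 0 1 1 1 2 2 0
G_B(8) = 0.
Combined Grundy value = 3 ⊕ 0 = 3.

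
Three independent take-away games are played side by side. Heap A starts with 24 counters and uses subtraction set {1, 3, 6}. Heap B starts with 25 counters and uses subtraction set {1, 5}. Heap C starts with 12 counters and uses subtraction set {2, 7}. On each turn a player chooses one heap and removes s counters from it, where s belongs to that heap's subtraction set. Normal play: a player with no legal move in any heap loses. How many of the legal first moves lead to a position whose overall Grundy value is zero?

Heap A, S = {1, 3, 6}:
G(0) = 0
G(1) = mex{0} = 1
G(2) = mex{1} = 0
G(3) = mex{0,0} = 1
G(4) = mex{1,1} = 0
G(5) = mex{0,0} = 1
G(6) = mex{1,1,0} = 2
G(7) = mex{2,0,1} = 3
G(8) = mex{3,1,0} = 2
G(9) = mex{2,2,1} = 0
G(10) = mex{0,3,0} = 1
G(11) = mex{1,2,1} = 0
G(12) = mex{0,0,2} = 1
G(13) = mex{1,1,3} = 0
G(14) = mex{0,0,2} = 1
G(15) = mex{1,1,0} = 2
G(16) = mex{2,0,1} = 3
G(17) = mex{3,1,0} = 2
G(18) = mex{2,2,1} = 0
G(19) = mex{0,3,0} = 1
G(20) = mex{1,2,1} = 0
G(21) = mex{0,0,2} = 1
G(22) = mex{1,1,3} = 0
G(23) = mex{0,0,2} = 1
G(24) = mex{1,1,0} = 2
G_A(24) = 2.
Heap B, S = {1, 5}:
n :  0  1  2  3  4  5  6  7  8  9 10 11 12 13 14 15 16 17 18 19 20 21 22 23 24 25
G :  0  1  0  1  0  1  0  1  0  1  0  1  0  1  0  1  0  1  0  1  0  1  0  1  0  1
G_B(25) = 1.
Heap C, S = {2, 7}:
G(0) = 0
G(1) = mex{} = 0
G(2) = mex{0} = 1
G(3) = mex{0} = 1
G(4) = mex{1} = 0
G(5) = mex{1} = 0
G(6) = mex{0} = 1
G(7) = mex{0,0} = 1
G(8) = mex{1,0} = 2
G(9) = mex{1,1} = 0
G(10) = mex{2,1} = 0
G(11) = mex{0,0} = 1
G(12) = mex{0,0} = 1
G_C(12) = 1.
Combined Grundy value = 2 ⊕ 1 ⊕ 1 = 2.
A winning move leaves total XOR = 0, i.e. changes one component's Grundy value g to g ⊕ X where X is the current total.
Heap A: need g' = 2⊕2 = 0. Options: 24−1→G=1, 24−3→G=1, 24−6→G=0. Hits: 1.
Heap B: need g' = 1⊕2 = 3. Options: 25−1→G=0, 25−5→G=0. Hits: 0.
Heap C: need g' = 1⊕2 = 3. Options: 12−2→G=0, 12−7→G=0. Hits: 0.

1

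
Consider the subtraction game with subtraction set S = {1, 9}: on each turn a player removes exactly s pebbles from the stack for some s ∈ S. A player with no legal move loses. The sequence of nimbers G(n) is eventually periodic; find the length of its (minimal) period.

n :  0  1  2  3  4  5  6  7  8  9 10 11 12 13 14
G :  0  1  0  1  0  1  0  1  0  1  0  1  0  1  0
G(n+2) = G(n) holds for n = 0,…,8 (a full window of length max(S) = 9), so the sequence is purely periodic with period 2.

2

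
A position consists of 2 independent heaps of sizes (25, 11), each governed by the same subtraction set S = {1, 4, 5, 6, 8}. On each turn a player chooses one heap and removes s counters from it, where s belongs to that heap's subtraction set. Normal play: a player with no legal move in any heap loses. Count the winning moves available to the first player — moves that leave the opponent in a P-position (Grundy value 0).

3

All heaps use S = {1, 4, 5, 6, 8}:
G(0) = 0
G(1) = mex{0} = 1
G(2) = mex{1} = 0
G(3) = mex{0} = 1
G(4) = mex{1,0} = 2
G(5) = mex{2,1,0} = 3
G(6) = mex{3,0,1,0} = 2
G(7) = mex{2,1,0,1} = 3
G(8) = mex{3,2,1,0,0} = 4
G(9) = mex{4,3,2,1,1} = 0
G(10) = mex{0,2,3,2,0} = 1
G(11) = mex{1,3,2,3,1} = 0
G(12) = mex{0,4,3,2,2} = 1
G(13) = mex{1,0,4,3,3} = 2
G(14) = mex{2,1,0,4,2} = 3
G(15) = mex{3,0,1,0,3} = 2
G(16) = mex{2,1,0,1,4} = 3
G(17) = mex{3,2,1,0,0} = 4
G(18) = mex{4,3,2,1,1} = 0
G(19) = mex{0,2,3,2,0} = 1
G(20) = mex{1,3,2,3,1} = 0
G(21) = mex{0,4,3,2,2} = 1
G(22) = mex{1,0,4,3,3} = 2
G(23) = mex{2,1,0,4,2} = 3
G(24) = mex{3,0,1,0,3} = 2
G(25) = mex{2,1,0,1,4} = 3
Heap A: G(25) = 3.
Heap B: G(11) = 0.
Combined Grundy value = 3 ⊕ 0 = 3.
A winning move leaves total XOR = 0, i.e. changes one component's Grundy value g to g ⊕ X where X is the current total.
Heap A: need g' = 3⊕3 = 0. Options: 25−1→G=2, 25−4→G=1, 25−5→G=0, 25−6→G=1, 25−8→G=4. Hits: 1.
Heap B: need g' = 0⊕3 = 3. Options: 11−1→G=1, 11−4→G=3, 11−5→G=2, 11−6→G=3, 11−8→G=1. Hits: 2.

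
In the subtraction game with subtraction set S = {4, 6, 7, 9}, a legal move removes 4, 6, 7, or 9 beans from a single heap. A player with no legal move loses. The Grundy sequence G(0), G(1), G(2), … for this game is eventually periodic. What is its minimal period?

G(0) = 0
G(1) = mex{} = 0
G(2) = mex{} = 0
G(3) = mex{} = 0
G(4) = mex{0} = 1
G(5) = mex{0} = 1
G(6) = mex{0,0} = 1
G(7) = mex{0,0,0} = 1
G(8) = mex{1,0,0} = 2
G(9) = mex{1,0,0,0} = 2
G(10) = mex{1,1,0,0} = 2
G(11) = mex{1,1,1,0} = 2
G(12) = mex{2,1,1,0} = 3
G(13) = mex{2,1,1,1} = 0
G(14) = mex{2,2,1,1} = 0
G(15) = mex{2,2,2,1} = 0
G(16) = mex{3,2,2,1} = 0
G(17) = mex{0,2,2,2} = 1
G(18) = mex{0,3,2,2} = 1
G(19) = mex{0,0,3,2} = 1
G(20) = mex{0,0,0,2} = 1
G(21) = mex{1,0,0,3} = 2
G(22) = mex{1,0,0,0} = 2
G(23) = mex{1,1,0,0} = 2
G(24) = mex{1,1,1,0} = 2
G(25) = mex{2,1,1,0} = 3
G(26) = mex{2,1,1,1} = 0
G(27) = mex{2,2,1,1} = 0
G(n+13) = G(n) holds for n = 0,…,8 (a full window of length max(S) = 9), so the sequence is purely periodic with period 13.

13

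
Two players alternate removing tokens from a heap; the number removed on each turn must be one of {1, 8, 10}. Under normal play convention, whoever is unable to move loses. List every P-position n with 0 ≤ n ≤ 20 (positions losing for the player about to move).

0, 2, 4, 6, 9, 11, 13, 15, 18, 20

G(0) = 0
G(1) = mex{0} = 1
G(2) = mex{1} = 0
G(3) = mex{0} = 1
G(4) = mex{1} = 0
G(5) = mex{0} = 1
G(6) = mex{1} = 0
G(7) = mex{0} = 1
G(8) = mex{1,0} = 2
G(9) = mex{2,1} = 0
G(10) = mex{0,0,0} = 1
G(11) = mex{1,1,1} = 0
G(12) = mex{0,0,0} = 1
G(13) = mex{1,1,1} = 0
G(14) = mex{0,0,0} = 1
G(15) = mex{1,1,1} = 0
G(16) = mex{0,2,0} = 1
G(17) = mex{1,0,1} = 2
G(18) = mex{2,1,2} = 0
G(19) = mex{0,0,0} = 1
G(20) = mex{1,1,1} = 0
P-positions are exactly the n with G(n) = 0.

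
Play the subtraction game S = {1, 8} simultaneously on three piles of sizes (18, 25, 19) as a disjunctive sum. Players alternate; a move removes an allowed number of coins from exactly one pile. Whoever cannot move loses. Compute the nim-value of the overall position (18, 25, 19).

0

All piles use S = {1, 8}:
n :  0  1  2  3  4  5  6  7  8  9 10 11 12 13 14 15 16 17 18 19 20 21 22 23 24 25
G :  0  1  0  1  0  1  0  1  2  0  1  0  1  0  1  0  1  2  0  1  0  1  0  1  0  1
Pile A: G(18) = 0.
Pile B: G(25) = 1.
Pile C: G(19) = 1.
Combined Grundy value = 0 ⊕ 1 ⊕ 1 = 0.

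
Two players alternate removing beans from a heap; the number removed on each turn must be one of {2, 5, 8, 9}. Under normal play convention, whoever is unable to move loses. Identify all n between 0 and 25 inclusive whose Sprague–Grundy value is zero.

0, 1, 4, 7, 11, 14, 17, 18, 21, 24

n :  0  1  2  3  4  5  6  7  8  9 10 11 12 13 14 15 16 17 18 19 20 21 22 23 24 25
G :  0  0  1  1  0  2  1  0  2  1  3  0  2  1  0  2  1  0  0  1  1  0  2  1  0  2
P-positions are exactly the n with G(n) = 0.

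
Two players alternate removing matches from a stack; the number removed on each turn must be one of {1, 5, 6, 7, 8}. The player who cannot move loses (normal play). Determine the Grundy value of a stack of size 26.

0

G(0) = 0
G(1) = mex{0} = 1
G(2) = mex{1} = 0
G(3) = mex{0} = 1
G(4) = mex{1} = 0
G(5) = mex{0,0} = 1
G(6) = mex{1,1,0} = 2
G(7) = mex{2,0,1,0} = 3
G(8) = mex{3,1,0,1,0} = 2
G(9) = mex{2,0,1,0,1} = 3
G(10) = mex{3,1,0,1,0} = 2
G(11) = mex{2,2,1,0,1} = 3
G(12) = mex{3,3,2,1,0} = 4
G(13) = mex{4,2,3,2,1} = 0
G(14) = mex{0,3,2,3,2} = 1
G(15) = mex{1,2,3,2,3} = 0
G(16) = mex{0,3,2,3,2} = 1
G(17) = mex{1,4,3,2,3} = 0
G(18) = mex{0,0,4,3,2} = 1
G(19) = mex{1,1,0,4,3} = 2
G(20) = mex{2,0,1,0,4} = 3
G(21) = mex{3,1,0,1,0} = 2
G(22) = mex{2,0,1,0,1} = 3
G(23) = mex{3,1,0,1,0} = 2
G(24) = mex{2,2,1,0,1} = 3
G(25) = mex{3,3,2,1,0} = 4
G(26) = mex{4,2,3,2,1} = 0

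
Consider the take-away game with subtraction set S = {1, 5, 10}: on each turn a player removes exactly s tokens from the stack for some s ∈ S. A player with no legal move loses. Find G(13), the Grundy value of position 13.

3

G(0) = 0
G(1) = mex{0} = 1
G(2) = mex{1} = 0
G(3) = mex{0} = 1
G(4) = mex{1} = 0
G(5) = mex{0,0} = 1
G(6) = mex{1,1} = 0
G(7) = mex{0,0} = 1
G(8) = mex{1,1} = 0
G(9) = mex{0,0} = 1
G(10) = mex{1,1,0} = 2
G(11) = mex{2,0,1} = 3
G(12) = mex{3,1,0} = 2
G(13) = mex{2,0,1} = 3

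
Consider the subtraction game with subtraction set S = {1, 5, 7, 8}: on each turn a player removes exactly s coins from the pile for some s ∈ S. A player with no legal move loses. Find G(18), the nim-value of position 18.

1

n :  0  1  2  3  4  5  6  7  8  9 10 11 12 13 14 15 16 17 18
G :  0  1  0  1  0  1  0  1  2  3  2  3  2  3  2  0  1  0  1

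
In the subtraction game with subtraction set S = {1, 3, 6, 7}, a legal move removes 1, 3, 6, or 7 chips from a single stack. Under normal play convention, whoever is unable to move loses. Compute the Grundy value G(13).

1

n :  0  1  2  3  4  5  6  7  8  9 10 11 12 13
G :  0  1  0  1  0  1  2  3  2  3  2  3  0  1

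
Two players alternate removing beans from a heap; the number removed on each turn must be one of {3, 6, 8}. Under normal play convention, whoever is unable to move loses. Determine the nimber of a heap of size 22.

G(0) = 0
G(1) = mex{} = 0
G(2) = mex{} = 0
G(3) = mex{0} = 1
G(4) = mex{0} = 1
G(5) = mex{0} = 1
G(6) = mex{1,0} = 2
G(7) = mex{1,0} = 2
G(8) = mex{1,0,0} = 2
G(9) = mex{2,1,0} = 3
G(10) = mex{2,1,0} = 3
G(11) = mex{2,1,1} = 0
G(12) = mex{3,2,1} = 0
G(13) = mex{3,2,1} = 0
G(14) = mex{0,2,2} = 1
G(15) = mex{0,3,2} = 1
G(16) = mex{0,3,2} = 1
G(17) = mex{1,0,3} = 2
G(18) = mex{1,0,3} = 2
G(19) = mex{1,0,0} = 2
G(20) = mex{2,1,0} = 3
G(21) = mex{2,1,0} = 3
G(22) = mex{2,1,1} = 0

0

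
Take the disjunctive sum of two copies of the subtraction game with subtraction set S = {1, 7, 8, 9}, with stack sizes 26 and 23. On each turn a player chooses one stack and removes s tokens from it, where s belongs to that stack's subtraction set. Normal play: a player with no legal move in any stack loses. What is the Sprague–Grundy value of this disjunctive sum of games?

3

All stacks use S = {1, 7, 8, 9}:
G(0) = 0
G(1) = mex{0} = 1
G(2) = mex{1} = 0
G(3) = mex{0} = 1
G(4) = mex{1} = 0
G(5) = mex{0} = 1
G(6) = mex{1} = 0
G(7) = mex{0,0} = 1
G(8) = mex{1,1,0} = 2
G(9) = mex{2,0,1,0} = 3
G(10) = mex{3,1,0,1} = 2
G(11) = mex{2,0,1,0} = 3
G(12) = mex{3,1,0,1} = 2
G(13) = mex{2,0,1,0} = 3
G(14) = mex{3,1,0,1} = 2
G(15) = mex{2,2,1,0} = 3
G(16) = mex{3,3,2,1} = 0
G(17) = mex{0,2,3,2} = 1
G(18) = mex{1,3,2,3} = 0
G(19) = mex{0,2,3,2} = 1
G(20) = mex{1,3,2,3} = 0
G(21) = mex{0,2,3,2} = 1
G(22) = mex{1,3,2,3} = 0
G(23) = mex{0,0,3,2} = 1
G(24) = mex{1,1,0,3} = 2
G(25) = mex{2,0,1,0} = 3
G(26) = mex{3,1,0,1} = 2
Stack A: G(26) = 2.
Stack B: G(23) = 1.
Combined Grundy value = 2 ⊕ 1 = 3.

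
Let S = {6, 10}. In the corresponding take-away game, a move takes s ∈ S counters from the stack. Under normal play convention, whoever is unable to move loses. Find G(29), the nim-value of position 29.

2

n :  0  1  2  3  4  5  6  7  8  9 10 11 12 13 14 15 16 17 18 19 20 21 22 23 24 25 26 27 28 29
G :  0  0  0  0  0  0  1  1  1  1  1  1  2  2  2  2  0  0  0  0  0  0  1  1  1  1  1  1  2  2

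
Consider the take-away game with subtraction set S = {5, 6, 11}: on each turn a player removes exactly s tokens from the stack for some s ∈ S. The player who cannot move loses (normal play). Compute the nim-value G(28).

G(0) = 0
G(1) = mex{} = 0
G(2) = mex{} = 0
G(3) = mex{} = 0
G(4) = mex{} = 0
G(5) = mex{0} = 1
G(6) = mex{0,0} = 1
G(7) = mex{0,0} = 1
G(8) = mex{0,0} = 1
G(9) = mex{0,0} = 1
G(10) = mex{1,0} = 2
G(11) = mex{1,1,0} = 2
G(12) = mex{1,1,0} = 2
G(13) = mex{1,1,0} = 2
G(14) = mex{1,1,0} = 2
G(15) = mex{2,1,0} = 3
G(16) = mex{2,2,1} = 0
G(17) = mex{2,2,1} = 0
G(18) = mex{2,2,1} = 0
G(19) = mex{2,2,1} = 0
G(20) = mex{3,2,1} = 0
G(21) = mex{0,3,2} = 1
G(22) = mex{0,0,2} = 1
G(23) = mex{0,0,2} = 1
G(24) = mex{0,0,2} = 1
G(25) = mex{0,0,2} = 1
G(26) = mex{1,0,3} = 2
G(27) = mex{1,1,0} = 2
G(28) = mex{1,1,0} = 2

2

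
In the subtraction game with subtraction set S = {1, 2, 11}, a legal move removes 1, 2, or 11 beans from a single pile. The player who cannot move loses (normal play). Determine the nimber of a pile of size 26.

G(0) = 0
G(1) = mex{0} = 1
G(2) = mex{1,0} = 2
G(3) = mex{2,1} = 0
G(4) = mex{0,2} = 1
G(5) = mex{1,0} = 2
G(6) = mex{2,1} = 0
G(7) = mex{0,2} = 1
G(8) = mex{1,0} = 2
G(9) = mex{2,1} = 0
G(10) = mex{0,2} = 1
G(11) = mex{1,0,0} = 2
G(12) = mex{2,1,1} = 0
G(13) = mex{0,2,2} = 1
G(14) = mex{1,0,0} = 2
G(15) = mex{2,1,1} = 0
G(16) = mex{0,2,2} = 1
G(17) = mex{1,0,0} = 2
G(18) = mex{2,1,1} = 0
G(19) = mex{0,2,2} = 1
G(20) = mex{1,0,0} = 2
G(21) = mex{2,1,1} = 0
G(22) = mex{0,2,2} = 1
G(23) = mex{1,0,0} = 2
G(24) = mex{2,1,1} = 0
G(25) = mex{0,2,2} = 1
G(26) = mex{1,0,0} = 2

2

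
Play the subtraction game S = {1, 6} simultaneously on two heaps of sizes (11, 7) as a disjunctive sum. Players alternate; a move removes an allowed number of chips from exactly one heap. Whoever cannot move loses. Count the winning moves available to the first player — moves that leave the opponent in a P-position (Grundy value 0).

All heaps use S = {1, 6}:
n :  0  1  2  3  4  5  6  7  8  9 10 11
G :  0  1  0  1  0  1  2  0  1  0  1  0
Heap A: G(11) = 0.
Heap B: G(7) = 0.
Combined Grundy value = 0 ⊕ 0 = 0.
A winning move leaves total XOR = 0, i.e. changes one component's Grundy value g to g ⊕ X where X is the current total.
Heap A: target g' = 0⊕0 = 0, but every legal move changes the Grundy value (mex property), so 0 moves.
Heap B: target g' = 0⊕0 = 0, but every legal move changes the Grundy value (mex property), so 0 moves.

0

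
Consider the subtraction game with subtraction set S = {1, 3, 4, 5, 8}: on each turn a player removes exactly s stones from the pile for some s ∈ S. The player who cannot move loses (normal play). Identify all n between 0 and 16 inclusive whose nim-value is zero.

G(0) = 0
G(1) = mex{0} = 1
G(2) = mex{1} = 0
G(3) = mex{0,0} = 1
G(4) = mex{1,1,0} = 2
G(5) = mex{2,0,1,0} = 3
G(6) = mex{3,1,0,1} = 2
G(7) = mex{2,2,1,0} = 3
G(8) = mex{3,3,2,1,0} = 4
G(9) = mex{4,2,3,2,1} = 0
G(10) = mex{0,3,2,3,0} = 1
G(11) = mex{1,4,3,2,1} = 0
G(12) = mex{0,0,4,3,2} = 1
G(13) = mex{1,1,0,4,3} = 2
G(14) = mex{2,0,1,0,2} = 3
G(15) = mex{3,1,0,1,3} = 2
G(16) = mex{2,2,1,0,4} = 3
P-positions are exactly the n with G(n) = 0.

0, 2, 9, 11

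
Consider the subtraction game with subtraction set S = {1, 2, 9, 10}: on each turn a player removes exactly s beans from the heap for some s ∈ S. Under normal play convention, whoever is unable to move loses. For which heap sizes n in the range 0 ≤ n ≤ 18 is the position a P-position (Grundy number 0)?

0, 3, 6, 11, 14, 17

n :  0  1  2  3  4  5  6  7  8  9 10 11 12 13 14 15 16 17 18
G :  0  1  2  0  1  2  0  1  2  3  4  0  1  2  0  1  2  0  1
P-positions are exactly the n with G(n) = 0.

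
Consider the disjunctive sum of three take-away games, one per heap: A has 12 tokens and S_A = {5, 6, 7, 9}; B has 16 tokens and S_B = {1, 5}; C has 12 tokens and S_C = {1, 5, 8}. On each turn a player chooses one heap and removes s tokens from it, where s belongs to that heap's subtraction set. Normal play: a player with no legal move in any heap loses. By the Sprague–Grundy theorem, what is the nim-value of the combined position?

Heap A, S = {5, 6, 7, 9}:
n :  0  1  2  3  4  5  6  7  8  9 10 11 12
G :  0  0  0  0  0  1  1  1  1  1  2  2  2
G_A(12) = 2.
Heap B, S = {1, 5}:
G(0) = 0
G(1) = mex{0} = 1
G(2) = mex{1} = 0
G(3) = mex{0} = 1
G(4) = mex{1} = 0
G(5) = mex{0,0} = 1
G(6) = mex{1,1} = 0
G(7) = mex{0,0} = 1
G(8) = mex{1,1} = 0
G(9) = mex{0,0} = 1
G(10) = mex{1,1} = 0
G(11) = mex{0,0} = 1
G(12) = mex{1,1} = 0
G(13) = mex{0,0} = 1
G(14) = mex{1,1} = 0
G(15) = mex{0,0} = 1
G(16) = mex{1,1} = 0
G_B(16) = 0.
Heap C, S = {1, 5, 8}:
n :  0  1  2  3  4  5  6  7  8  9 10 11 12
G :  0  1  0  1  0  1  0  1  2  3  2  3  2
G_C(12) = 2.
Combined Grundy value = 2 ⊕ 0 ⊕ 2 = 0.

0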